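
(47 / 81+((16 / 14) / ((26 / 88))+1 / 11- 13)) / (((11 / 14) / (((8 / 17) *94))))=-1031748512 / 2166021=-476.33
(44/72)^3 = 1331/5832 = 0.23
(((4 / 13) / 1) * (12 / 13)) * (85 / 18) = 680 / 507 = 1.34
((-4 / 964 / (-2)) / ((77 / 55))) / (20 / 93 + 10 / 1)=0.00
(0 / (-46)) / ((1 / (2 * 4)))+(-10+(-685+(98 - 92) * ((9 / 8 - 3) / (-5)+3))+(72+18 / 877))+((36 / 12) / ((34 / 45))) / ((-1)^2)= -35707585 / 59636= -598.76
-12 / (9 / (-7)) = 28 / 3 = 9.33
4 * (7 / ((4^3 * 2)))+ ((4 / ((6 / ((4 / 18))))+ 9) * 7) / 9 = 57029 / 7776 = 7.33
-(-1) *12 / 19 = 12 / 19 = 0.63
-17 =-17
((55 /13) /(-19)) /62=-55 /15314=-0.00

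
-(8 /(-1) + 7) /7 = 0.14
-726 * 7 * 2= -10164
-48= -48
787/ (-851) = -787/ 851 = -0.92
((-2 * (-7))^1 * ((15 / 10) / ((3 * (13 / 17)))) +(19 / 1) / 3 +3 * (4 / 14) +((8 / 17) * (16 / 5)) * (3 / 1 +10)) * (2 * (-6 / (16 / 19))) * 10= -7918649 / 1547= -5118.71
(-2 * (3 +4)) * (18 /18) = -14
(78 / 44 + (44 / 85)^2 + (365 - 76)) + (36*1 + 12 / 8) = 328.54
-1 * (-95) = 95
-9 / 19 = -0.47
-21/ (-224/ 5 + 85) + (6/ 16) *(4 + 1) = 725/ 536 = 1.35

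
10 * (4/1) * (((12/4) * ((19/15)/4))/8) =19/4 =4.75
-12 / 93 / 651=-4 / 20181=-0.00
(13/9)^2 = 169/81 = 2.09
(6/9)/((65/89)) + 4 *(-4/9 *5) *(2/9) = -5594/5265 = -1.06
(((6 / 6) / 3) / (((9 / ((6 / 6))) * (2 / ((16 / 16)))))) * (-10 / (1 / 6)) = -10 / 9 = -1.11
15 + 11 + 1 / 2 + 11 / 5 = 287 / 10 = 28.70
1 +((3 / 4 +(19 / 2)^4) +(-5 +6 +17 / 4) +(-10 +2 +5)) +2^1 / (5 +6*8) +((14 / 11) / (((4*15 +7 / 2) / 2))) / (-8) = 9653874553 / 1184656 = 8149.10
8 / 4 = 2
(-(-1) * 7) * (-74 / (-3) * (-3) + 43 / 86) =-1029 / 2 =-514.50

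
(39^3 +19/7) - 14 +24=415322/7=59331.71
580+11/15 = 8711/15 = 580.73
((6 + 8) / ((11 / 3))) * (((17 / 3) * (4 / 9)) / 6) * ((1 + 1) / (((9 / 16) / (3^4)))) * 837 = 4249728 / 11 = 386338.91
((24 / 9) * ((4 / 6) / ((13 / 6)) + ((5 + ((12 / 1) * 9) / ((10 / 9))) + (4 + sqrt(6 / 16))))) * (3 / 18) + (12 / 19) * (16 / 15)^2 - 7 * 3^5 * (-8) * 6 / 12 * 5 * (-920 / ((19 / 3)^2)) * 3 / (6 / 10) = -3901414.28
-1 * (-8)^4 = -4096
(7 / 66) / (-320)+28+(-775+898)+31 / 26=152.19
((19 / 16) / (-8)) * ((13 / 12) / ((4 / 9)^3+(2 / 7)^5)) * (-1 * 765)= 771711304455 / 562675712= 1371.50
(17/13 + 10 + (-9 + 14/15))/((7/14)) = 6.48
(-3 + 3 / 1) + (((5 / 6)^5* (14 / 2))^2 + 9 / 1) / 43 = 1022711209 / 2600045568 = 0.39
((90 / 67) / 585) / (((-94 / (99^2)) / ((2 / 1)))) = -19602 / 40937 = -0.48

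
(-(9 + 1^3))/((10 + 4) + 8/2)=-5/9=-0.56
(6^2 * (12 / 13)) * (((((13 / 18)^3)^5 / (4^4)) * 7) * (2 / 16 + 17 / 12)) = 1019780483896115851 / 95952222101012742144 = 0.01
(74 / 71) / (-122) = -0.01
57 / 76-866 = -3461 / 4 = -865.25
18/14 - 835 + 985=1059/7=151.29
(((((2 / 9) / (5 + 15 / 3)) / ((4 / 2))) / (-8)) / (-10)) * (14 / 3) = 7 / 10800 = 0.00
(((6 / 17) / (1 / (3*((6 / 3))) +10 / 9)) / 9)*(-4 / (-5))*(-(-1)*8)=384 / 1955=0.20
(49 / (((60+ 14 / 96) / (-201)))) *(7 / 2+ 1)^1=-2127384 / 2887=-736.88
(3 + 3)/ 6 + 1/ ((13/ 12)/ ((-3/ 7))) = 55/ 91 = 0.60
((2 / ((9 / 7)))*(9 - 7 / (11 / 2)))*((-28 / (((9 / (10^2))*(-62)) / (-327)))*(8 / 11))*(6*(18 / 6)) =-2905504000 / 11253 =-258198.17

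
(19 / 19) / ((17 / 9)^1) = 9 / 17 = 0.53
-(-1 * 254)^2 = -64516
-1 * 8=-8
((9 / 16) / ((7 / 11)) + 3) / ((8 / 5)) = 2175 / 896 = 2.43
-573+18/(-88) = -573.20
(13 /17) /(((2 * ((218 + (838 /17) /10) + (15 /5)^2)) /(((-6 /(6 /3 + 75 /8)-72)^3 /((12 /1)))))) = -29947500000 /571380719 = -52.41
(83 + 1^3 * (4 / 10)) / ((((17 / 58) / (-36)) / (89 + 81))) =-1741392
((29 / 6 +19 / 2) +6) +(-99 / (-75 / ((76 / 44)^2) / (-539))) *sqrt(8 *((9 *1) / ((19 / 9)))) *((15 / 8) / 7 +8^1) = 61 / 3 - 1662633 *sqrt(38) / 100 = -102471.25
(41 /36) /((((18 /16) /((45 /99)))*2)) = 205 /891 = 0.23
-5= -5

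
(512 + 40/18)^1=4628/9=514.22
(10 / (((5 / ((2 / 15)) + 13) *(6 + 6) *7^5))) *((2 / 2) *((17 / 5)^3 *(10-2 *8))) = -9826 / 42437675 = -0.00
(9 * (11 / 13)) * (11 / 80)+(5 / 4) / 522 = 284879 / 271440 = 1.05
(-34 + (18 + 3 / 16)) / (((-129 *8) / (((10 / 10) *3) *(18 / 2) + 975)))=42251 / 2752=15.35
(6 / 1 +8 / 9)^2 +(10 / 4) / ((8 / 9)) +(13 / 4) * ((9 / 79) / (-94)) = 241879283 / 4812048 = 50.27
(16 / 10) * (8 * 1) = 64 / 5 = 12.80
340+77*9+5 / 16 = 16533 / 16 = 1033.31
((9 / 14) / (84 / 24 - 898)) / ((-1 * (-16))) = -9 / 200368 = -0.00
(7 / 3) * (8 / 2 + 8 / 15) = 476 / 45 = 10.58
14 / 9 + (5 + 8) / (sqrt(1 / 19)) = 14 / 9 + 13 * sqrt(19) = 58.22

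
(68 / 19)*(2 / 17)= 8 / 19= 0.42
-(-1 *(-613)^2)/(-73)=-375769/73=-5147.52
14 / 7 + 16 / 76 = 42 / 19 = 2.21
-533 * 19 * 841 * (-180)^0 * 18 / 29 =-5286294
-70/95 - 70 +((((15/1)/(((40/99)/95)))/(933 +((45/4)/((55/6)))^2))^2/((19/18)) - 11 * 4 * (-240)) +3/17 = 154225333381923267/14684024634694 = 10502.93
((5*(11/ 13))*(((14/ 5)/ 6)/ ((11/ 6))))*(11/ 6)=77/ 39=1.97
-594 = -594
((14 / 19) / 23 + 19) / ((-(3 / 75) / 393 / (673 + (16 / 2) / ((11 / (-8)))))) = -599702898975 / 4807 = -124756167.87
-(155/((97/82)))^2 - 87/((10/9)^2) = -16220715223/940900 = -17239.57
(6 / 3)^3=8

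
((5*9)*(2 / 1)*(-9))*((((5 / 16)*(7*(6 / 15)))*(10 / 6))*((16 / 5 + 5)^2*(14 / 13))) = -2223963 / 26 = -85537.04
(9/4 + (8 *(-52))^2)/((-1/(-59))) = 40841747/4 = 10210436.75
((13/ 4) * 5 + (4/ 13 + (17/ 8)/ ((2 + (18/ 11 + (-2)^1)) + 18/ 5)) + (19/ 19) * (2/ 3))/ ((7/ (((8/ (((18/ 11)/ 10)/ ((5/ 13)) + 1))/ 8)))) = 20745175/ 11741184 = 1.77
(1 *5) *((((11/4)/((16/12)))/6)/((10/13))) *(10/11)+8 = 321/32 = 10.03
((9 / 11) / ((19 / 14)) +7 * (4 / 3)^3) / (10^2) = 48517 / 282150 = 0.17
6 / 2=3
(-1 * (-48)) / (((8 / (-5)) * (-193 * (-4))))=-15 / 386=-0.04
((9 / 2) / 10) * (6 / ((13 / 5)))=27 / 26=1.04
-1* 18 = -18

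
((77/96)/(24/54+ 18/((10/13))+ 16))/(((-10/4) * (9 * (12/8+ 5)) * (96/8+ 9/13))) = -7/645480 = -0.00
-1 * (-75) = 75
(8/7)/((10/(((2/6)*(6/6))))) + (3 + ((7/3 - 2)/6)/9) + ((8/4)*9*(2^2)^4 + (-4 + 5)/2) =13073728/2835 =4611.54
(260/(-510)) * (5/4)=-65/102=-0.64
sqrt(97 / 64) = sqrt(97) / 8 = 1.23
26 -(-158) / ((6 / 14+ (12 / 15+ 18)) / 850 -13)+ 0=5337502 / 386077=13.82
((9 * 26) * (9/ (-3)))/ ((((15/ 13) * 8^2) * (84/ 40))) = -507/ 112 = -4.53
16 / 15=1.07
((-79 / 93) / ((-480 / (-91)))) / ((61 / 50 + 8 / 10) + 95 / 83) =-0.05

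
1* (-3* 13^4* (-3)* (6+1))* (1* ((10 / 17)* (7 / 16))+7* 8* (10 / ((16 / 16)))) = 137100939885 / 136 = 1008095146.21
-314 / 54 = -157 / 27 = -5.81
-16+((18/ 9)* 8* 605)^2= 93702384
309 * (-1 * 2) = -618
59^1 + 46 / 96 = 2855 / 48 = 59.48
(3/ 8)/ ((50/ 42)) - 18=-17.68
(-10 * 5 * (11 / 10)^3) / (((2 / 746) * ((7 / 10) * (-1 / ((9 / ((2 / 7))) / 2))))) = 4468167 / 8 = 558520.88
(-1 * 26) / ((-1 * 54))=13 / 27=0.48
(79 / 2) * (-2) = -79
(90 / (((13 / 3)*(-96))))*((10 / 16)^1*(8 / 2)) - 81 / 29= -40221 / 12064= -3.33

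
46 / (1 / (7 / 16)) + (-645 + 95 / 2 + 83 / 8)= -567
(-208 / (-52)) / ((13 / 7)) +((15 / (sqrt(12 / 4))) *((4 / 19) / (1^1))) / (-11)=28 / 13 - 20 *sqrt(3) / 209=1.99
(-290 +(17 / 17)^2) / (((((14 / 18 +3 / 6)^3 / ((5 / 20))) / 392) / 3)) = -495521712 / 12167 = -40726.70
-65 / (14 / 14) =-65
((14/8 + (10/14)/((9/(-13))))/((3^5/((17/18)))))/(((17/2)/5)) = 905/551124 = 0.00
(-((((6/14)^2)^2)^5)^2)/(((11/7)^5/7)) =-12157665459056928801/8715589886868225536397622339392299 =-0.00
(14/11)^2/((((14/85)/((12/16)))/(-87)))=-155295/242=-641.71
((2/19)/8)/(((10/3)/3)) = 9/760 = 0.01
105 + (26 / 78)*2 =317 / 3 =105.67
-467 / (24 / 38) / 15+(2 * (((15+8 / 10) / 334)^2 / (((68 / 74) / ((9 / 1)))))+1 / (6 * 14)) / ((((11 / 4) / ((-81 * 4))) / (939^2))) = -190249664440910089 / 32856030900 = -5790403.14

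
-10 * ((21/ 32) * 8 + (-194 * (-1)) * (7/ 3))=-27475/ 6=-4579.17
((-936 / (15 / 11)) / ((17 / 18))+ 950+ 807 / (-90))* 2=109271 / 255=428.51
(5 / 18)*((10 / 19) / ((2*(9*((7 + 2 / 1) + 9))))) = 25 / 55404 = 0.00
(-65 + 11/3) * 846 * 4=-207552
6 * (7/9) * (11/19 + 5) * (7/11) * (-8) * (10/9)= -831040/5643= -147.27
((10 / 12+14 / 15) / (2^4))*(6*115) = 76.19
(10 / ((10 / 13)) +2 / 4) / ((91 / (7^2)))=189 / 26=7.27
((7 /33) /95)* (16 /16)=7 /3135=0.00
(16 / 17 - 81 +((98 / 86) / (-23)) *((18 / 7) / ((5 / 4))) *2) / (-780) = 6747281 / 65570700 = 0.10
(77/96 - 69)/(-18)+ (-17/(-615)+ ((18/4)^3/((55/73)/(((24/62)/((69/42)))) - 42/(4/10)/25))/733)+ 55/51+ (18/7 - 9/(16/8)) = 5398440378458041/1899348609453120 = 2.84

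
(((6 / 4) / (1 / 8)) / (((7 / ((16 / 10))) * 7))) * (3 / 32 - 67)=-6423 / 245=-26.22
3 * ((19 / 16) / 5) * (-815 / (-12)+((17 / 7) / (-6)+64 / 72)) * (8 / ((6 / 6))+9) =5567551 / 6720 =828.50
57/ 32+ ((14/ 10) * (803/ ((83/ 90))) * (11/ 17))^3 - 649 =44114943994745124643/ 89894064992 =490743677.00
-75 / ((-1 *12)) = 25 / 4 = 6.25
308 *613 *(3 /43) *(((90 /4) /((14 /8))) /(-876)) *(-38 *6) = 44079.76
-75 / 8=-9.38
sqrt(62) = 7.87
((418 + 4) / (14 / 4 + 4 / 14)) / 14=422 / 53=7.96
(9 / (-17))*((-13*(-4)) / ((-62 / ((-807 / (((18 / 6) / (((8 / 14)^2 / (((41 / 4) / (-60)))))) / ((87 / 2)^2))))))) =457380743040 / 1058743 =432003.56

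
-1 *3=-3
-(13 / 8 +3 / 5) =-89 / 40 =-2.22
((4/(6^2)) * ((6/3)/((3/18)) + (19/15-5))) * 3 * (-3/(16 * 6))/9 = -0.01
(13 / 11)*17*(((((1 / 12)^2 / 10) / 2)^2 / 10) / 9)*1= 221 / 8211456000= 0.00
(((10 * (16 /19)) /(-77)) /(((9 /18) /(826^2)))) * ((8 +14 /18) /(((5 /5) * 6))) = -1231995520 /5643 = -218322.79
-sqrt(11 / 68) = -sqrt(187) / 34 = -0.40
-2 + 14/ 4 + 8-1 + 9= 35/ 2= 17.50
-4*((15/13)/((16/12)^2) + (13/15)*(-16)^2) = -694249/780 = -890.06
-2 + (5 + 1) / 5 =-4 / 5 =-0.80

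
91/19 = 4.79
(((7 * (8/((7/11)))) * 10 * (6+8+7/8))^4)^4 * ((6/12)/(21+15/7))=1300386324212350845187339782025597652329344746143217500000000000000/81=16054152150769763520831360000000000000000000000000000000000000000.00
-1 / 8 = -0.12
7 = 7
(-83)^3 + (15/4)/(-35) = -16010039/28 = -571787.11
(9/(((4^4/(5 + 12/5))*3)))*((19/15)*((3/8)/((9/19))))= 13357/153600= 0.09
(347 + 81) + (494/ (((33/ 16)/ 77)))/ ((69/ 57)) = 1080764/ 69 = 15663.25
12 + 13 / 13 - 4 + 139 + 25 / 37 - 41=3984 / 37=107.68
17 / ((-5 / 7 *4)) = -119 / 20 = -5.95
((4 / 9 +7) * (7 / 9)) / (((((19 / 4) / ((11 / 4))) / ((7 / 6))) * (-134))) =-539 / 18468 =-0.03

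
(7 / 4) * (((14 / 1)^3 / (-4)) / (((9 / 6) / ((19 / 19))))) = -2401 / 3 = -800.33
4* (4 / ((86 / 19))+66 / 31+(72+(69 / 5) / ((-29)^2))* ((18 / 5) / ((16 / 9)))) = 33372846817 / 56052650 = 595.38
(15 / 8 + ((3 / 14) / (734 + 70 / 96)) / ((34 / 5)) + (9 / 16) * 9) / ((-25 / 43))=-20031321369 / 1678709200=-11.93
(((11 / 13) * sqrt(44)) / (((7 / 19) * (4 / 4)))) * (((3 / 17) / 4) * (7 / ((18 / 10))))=1045 * sqrt(11) / 1326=2.61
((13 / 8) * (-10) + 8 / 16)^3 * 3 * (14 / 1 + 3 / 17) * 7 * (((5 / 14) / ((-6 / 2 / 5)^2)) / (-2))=2510888625 / 4352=576950.51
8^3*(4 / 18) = 1024 / 9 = 113.78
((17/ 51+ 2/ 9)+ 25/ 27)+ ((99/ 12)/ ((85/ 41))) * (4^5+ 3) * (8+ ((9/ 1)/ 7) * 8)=1200578584/ 16065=74732.56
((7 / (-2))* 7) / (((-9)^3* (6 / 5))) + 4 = 35237 / 8748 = 4.03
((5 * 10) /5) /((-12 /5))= -4.17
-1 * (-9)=9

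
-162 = -162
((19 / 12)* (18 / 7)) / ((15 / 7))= 19 / 10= 1.90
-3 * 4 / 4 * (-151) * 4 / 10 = 906 / 5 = 181.20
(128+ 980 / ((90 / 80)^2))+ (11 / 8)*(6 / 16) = 4680305 / 5184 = 902.84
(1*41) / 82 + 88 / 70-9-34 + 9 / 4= -5459 / 140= -38.99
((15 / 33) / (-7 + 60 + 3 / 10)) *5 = 250 / 5863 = 0.04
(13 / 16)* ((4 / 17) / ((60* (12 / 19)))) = 247 / 48960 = 0.01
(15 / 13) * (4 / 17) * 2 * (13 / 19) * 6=720 / 323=2.23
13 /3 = 4.33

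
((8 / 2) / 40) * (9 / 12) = 3 / 40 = 0.08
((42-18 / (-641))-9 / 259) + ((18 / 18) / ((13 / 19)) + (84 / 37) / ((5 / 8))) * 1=508130152 / 10791235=47.09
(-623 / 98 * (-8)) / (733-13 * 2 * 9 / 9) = 356 / 4949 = 0.07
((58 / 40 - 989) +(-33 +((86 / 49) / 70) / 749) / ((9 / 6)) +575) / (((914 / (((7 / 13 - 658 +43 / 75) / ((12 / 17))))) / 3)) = 36465479224849187 / 27473120766000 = 1327.31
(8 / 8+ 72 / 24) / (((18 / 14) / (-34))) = -952 / 9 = -105.78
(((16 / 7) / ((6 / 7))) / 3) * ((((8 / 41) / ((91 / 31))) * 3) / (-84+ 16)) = -496 / 190281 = -0.00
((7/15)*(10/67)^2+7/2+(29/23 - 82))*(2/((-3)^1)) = 47841811/929223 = 51.49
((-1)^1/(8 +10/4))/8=-1/84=-0.01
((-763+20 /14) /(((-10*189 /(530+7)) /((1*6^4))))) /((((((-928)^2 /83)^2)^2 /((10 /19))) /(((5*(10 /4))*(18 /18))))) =10189587455084025 /64009362775673534154801152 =0.00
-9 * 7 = -63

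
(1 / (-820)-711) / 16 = -583021 / 13120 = -44.44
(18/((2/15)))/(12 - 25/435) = 11745/1039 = 11.30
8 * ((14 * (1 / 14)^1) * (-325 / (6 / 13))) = -16900 / 3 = -5633.33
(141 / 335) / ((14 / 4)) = 282 / 2345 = 0.12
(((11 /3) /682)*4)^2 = 4 /8649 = 0.00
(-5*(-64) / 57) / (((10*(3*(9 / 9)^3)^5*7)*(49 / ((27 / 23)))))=0.00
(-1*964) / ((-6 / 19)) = 9158 / 3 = 3052.67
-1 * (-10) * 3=30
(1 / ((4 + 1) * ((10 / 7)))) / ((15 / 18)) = 21 / 125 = 0.17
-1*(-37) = 37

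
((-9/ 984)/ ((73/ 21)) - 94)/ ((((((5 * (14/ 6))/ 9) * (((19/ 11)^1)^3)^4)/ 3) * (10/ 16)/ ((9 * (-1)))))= 5149635188431637307591/ 1159279021733878477775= 4.44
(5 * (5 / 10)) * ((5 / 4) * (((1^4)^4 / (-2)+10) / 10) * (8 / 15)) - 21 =-233 / 12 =-19.42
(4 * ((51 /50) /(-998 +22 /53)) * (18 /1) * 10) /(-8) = 8109 /88120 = 0.09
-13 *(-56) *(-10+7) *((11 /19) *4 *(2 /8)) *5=-120120 /19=-6322.11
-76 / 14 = -38 / 7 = -5.43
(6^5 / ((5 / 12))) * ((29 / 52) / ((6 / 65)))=112752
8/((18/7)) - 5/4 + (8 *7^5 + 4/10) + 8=24203927/180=134466.26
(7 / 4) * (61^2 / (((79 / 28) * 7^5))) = 3721 / 27097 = 0.14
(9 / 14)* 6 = 3.86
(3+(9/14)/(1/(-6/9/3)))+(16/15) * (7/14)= 3.39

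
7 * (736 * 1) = 5152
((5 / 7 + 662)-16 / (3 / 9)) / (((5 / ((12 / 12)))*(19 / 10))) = 8606 / 133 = 64.71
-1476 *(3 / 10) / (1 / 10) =-4428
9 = 9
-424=-424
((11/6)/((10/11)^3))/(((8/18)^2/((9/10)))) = 3557763/320000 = 11.12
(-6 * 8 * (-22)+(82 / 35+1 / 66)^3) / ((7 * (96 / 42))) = 13178280345623 / 197222256000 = 66.82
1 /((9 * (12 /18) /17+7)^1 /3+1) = 51 /176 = 0.29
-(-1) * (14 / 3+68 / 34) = 20 / 3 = 6.67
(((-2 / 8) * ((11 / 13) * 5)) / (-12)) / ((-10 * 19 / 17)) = -187 / 23712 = -0.01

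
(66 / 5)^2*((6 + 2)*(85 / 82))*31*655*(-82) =-2405801376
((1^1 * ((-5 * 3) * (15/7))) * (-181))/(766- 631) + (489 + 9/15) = 532.70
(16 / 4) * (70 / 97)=280 / 97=2.89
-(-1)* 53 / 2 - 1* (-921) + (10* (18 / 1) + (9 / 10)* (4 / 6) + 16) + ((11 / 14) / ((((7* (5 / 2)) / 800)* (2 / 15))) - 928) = 237889 / 490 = 485.49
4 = 4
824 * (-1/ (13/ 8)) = -6592/ 13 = -507.08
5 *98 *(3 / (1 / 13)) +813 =19923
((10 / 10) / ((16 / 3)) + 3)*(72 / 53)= 459 / 106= 4.33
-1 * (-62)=62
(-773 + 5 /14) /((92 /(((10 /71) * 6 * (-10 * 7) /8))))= 811275 /13064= 62.10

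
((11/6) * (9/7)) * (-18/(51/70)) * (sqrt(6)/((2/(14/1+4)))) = -8910 * sqrt(6)/17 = -1283.82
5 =5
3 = 3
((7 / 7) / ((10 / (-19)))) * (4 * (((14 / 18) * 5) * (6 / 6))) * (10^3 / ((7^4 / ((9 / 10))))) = -3800 / 343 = -11.08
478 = 478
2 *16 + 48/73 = 2384/73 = 32.66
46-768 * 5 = -3794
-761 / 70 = -10.87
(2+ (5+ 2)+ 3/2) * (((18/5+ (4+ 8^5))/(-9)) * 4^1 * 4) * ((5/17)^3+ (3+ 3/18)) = -143923996216/73695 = -1952968.26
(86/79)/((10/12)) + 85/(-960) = 1.22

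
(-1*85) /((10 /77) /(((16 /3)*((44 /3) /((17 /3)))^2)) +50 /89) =-1804367488 /12002923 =-150.33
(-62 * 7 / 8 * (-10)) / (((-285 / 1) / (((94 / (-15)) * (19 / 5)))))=10199 / 225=45.33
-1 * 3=-3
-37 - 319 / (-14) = -199 / 14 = -14.21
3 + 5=8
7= 7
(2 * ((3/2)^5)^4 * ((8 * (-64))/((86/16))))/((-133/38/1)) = 3486784401/19264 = 181000.02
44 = 44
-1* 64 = -64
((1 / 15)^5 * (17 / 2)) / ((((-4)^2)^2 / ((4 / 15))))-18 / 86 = -0.21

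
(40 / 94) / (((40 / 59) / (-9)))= -531 / 94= -5.65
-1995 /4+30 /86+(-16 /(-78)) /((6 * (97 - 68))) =-290864237 /583596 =-498.40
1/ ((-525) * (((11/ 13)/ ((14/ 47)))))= -0.00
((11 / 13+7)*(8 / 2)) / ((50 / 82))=16728 / 325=51.47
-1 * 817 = -817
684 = 684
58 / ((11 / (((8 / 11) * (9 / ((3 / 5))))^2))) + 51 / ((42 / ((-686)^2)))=761419178 / 1331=572065.50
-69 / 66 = -23 / 22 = -1.05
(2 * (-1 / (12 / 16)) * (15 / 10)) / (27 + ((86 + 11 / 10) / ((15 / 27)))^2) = -10000 / 61517421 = -0.00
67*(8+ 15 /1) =1541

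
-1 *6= -6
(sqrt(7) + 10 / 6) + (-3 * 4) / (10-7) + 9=sqrt(7) + 20 / 3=9.31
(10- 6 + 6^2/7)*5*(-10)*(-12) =5485.71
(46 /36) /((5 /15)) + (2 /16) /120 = 3.83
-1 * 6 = -6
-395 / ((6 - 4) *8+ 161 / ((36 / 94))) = -1422 / 1571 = -0.91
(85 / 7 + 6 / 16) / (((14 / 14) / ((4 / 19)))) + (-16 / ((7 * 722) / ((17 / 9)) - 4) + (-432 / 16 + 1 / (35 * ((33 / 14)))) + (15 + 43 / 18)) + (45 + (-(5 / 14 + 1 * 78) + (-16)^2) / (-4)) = -76311441439 / 11960376120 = -6.38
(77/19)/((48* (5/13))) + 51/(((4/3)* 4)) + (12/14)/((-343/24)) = 53221183/5474280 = 9.72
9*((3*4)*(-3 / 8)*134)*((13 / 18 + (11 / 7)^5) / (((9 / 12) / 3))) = -3759595254 / 16807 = -223692.23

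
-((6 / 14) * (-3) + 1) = 2 / 7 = 0.29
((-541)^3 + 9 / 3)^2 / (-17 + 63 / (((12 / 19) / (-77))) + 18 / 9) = -100286751889658896 / 30783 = -3257861543373.25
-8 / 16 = -0.50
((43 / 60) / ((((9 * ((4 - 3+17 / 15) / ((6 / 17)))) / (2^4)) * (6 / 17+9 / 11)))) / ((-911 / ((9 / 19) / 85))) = -473 / 429609380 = -0.00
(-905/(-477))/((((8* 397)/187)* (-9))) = -169235/13634568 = -0.01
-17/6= -2.83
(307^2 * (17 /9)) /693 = 1602233 /6237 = 256.89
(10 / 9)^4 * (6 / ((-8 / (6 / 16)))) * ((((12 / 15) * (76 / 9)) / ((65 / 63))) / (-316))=6650 / 748683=0.01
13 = 13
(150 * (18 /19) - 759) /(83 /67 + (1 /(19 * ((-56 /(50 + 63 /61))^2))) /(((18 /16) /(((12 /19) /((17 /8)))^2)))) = -14938268575272987 /30081120969001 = -496.60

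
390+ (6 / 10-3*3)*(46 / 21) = 1858 / 5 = 371.60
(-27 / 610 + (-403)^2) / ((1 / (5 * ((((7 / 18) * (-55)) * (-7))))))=266992202785 / 2196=121581148.81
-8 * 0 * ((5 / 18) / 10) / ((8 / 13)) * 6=0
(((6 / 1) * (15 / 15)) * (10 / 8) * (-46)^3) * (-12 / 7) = 8760240 / 7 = 1251462.86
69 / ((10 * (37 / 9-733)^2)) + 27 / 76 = 0.36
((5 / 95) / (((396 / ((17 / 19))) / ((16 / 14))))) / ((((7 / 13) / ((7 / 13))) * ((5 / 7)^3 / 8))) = 13328 / 4467375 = 0.00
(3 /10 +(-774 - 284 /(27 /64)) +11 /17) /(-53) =6638233 /243270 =27.29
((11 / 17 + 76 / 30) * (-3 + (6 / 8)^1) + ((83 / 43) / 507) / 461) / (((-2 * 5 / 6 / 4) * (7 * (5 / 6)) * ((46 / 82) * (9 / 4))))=8020340228104 / 3438445544625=2.33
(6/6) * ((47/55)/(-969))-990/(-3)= 17587303/53295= 330.00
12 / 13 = 0.92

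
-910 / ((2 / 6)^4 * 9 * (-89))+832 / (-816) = 91.00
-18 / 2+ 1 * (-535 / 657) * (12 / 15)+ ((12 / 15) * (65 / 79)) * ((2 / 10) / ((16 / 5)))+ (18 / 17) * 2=-26444623 / 3529404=-7.49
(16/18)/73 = 8/657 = 0.01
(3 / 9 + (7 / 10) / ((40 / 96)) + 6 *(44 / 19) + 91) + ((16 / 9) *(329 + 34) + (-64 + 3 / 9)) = 327073 / 475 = 688.57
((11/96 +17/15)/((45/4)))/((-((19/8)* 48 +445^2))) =-599/1069950600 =-0.00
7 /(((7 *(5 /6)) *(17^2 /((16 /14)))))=48 /10115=0.00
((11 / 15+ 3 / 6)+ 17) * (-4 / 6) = -547 / 45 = -12.16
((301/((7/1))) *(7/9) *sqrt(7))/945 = 43 *sqrt(7)/1215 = 0.09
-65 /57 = -1.14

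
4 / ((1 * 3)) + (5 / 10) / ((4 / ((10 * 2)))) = 23 / 6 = 3.83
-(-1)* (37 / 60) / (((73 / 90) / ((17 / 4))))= 1887 / 584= 3.23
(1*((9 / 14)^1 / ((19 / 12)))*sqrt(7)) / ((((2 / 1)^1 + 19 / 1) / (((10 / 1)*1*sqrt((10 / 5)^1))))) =180*sqrt(14) / 931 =0.72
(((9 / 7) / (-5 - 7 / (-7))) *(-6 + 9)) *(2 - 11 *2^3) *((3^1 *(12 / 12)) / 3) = 1161 / 14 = 82.93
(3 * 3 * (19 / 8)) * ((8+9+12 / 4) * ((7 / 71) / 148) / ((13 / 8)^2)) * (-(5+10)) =-1.62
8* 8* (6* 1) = 384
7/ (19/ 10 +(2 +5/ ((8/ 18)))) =140/ 303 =0.46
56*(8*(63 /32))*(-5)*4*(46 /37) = -811440 /37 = -21930.81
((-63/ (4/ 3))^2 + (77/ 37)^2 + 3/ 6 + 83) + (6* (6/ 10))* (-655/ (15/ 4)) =185263309/ 109520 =1691.59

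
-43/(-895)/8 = 43/7160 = 0.01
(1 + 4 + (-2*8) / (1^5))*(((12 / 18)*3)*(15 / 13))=-330 / 13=-25.38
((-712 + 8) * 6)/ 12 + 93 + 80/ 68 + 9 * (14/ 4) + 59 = -5689/ 34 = -167.32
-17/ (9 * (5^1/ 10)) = -34/ 9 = -3.78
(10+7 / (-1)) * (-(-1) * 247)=741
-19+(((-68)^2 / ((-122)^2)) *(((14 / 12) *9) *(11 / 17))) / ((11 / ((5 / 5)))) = -69985 / 3721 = -18.81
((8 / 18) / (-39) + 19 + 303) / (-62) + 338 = 3621269 / 10881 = 332.81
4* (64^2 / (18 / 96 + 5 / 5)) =262144 / 19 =13797.05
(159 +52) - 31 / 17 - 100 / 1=109.18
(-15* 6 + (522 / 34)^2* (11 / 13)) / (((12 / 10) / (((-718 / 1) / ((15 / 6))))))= -98414106 / 3757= -26194.86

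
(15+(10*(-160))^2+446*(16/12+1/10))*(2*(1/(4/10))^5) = 12003066875/24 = 500127786.46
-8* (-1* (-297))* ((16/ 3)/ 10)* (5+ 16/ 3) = -65472/ 5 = -13094.40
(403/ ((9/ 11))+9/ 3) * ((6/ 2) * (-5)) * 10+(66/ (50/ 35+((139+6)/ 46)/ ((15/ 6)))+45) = -96468667/ 1299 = -74263.79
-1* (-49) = 49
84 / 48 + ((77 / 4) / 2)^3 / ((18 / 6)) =459221 / 1536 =298.97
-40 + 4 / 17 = -676 / 17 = -39.76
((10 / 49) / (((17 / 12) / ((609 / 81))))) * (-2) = -2.17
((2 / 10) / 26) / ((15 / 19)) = 19 / 1950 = 0.01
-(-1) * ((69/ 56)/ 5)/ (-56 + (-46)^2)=69/ 576800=0.00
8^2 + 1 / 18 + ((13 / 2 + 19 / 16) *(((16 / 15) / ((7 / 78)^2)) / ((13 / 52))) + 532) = 20588573 / 4410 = 4668.61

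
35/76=0.46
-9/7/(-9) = 1/7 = 0.14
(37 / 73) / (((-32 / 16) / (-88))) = 1628 / 73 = 22.30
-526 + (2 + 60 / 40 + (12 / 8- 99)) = -620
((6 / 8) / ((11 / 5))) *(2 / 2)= 15 / 44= 0.34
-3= -3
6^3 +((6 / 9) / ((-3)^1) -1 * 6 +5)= 214.78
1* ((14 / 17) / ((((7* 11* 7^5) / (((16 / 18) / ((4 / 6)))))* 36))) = 2 / 84858543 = 0.00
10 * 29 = 290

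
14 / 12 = 7 / 6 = 1.17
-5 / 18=-0.28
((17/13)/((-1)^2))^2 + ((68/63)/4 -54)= -52.02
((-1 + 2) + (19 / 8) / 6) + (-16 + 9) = -269 / 48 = -5.60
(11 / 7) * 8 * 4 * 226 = 79552 / 7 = 11364.57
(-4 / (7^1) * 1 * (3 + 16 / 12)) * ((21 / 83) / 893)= -52 / 74119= -0.00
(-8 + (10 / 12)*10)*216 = 72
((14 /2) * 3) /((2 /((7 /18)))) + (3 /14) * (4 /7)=2473 /588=4.21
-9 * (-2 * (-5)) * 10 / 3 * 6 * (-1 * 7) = 12600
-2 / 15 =-0.13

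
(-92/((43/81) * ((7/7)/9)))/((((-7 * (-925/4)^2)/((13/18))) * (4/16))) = 3100032/257543125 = 0.01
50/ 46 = 25/ 23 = 1.09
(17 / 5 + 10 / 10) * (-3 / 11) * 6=-36 / 5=-7.20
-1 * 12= -12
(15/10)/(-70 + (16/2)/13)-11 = -19883/1804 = -11.02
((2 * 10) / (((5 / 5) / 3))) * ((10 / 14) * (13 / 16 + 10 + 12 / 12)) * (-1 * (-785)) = 1589625 / 4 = 397406.25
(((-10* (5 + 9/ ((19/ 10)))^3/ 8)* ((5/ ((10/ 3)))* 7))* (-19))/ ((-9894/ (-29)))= 6426599375/ 9524624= 674.74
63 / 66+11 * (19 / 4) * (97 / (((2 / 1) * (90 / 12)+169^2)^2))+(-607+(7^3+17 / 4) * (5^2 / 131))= -133717149326837 / 247726944256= -539.78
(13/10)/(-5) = -13/50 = -0.26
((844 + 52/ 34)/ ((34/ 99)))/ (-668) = -711513/ 193052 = -3.69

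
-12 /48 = -1 /4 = -0.25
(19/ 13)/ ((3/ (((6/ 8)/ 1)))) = 19/ 52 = 0.37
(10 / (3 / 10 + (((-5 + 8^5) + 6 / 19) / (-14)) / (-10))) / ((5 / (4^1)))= 3040 / 89043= 0.03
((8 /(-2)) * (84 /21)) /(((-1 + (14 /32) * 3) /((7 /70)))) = -128 /25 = -5.12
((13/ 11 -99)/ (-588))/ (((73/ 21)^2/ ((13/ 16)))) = 10491/ 937904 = 0.01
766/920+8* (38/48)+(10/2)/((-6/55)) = -17787/460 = -38.67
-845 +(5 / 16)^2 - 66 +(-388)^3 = -14953467623 / 256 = -58411982.90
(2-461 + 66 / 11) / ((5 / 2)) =-906 / 5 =-181.20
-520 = -520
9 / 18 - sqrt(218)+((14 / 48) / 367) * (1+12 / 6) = 1475 / 2936 - sqrt(218) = -14.26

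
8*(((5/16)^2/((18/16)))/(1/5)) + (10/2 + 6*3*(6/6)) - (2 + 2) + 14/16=1681/72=23.35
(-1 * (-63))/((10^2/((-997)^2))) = 62622567/100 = 626225.67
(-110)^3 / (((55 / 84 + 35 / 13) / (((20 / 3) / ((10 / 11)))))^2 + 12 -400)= 85354453184000 / 24868329807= 3432.26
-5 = -5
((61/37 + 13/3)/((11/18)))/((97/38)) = 151392/39479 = 3.83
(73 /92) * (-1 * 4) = -73 /23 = -3.17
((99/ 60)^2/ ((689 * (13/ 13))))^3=1291467969/ 20933297216000000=0.00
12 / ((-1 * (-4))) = 3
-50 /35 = -10 /7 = -1.43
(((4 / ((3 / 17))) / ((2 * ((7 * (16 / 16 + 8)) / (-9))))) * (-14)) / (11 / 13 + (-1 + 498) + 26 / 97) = 42874 / 942183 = 0.05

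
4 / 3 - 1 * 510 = -1526 / 3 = -508.67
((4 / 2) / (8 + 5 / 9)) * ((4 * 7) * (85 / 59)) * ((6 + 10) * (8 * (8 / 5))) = 1253376 / 649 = 1931.24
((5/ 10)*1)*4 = 2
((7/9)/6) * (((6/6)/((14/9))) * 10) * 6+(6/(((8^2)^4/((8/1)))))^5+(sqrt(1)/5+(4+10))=121694457621910022543683507717311/6338253001141147007483516026880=19.20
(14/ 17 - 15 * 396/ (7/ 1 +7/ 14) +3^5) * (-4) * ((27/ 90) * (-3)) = -167742/ 85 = -1973.44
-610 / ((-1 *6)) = 305 / 3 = 101.67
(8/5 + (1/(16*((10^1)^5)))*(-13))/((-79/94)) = -120319389/63200000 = -1.90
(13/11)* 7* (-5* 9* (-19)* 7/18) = 60515/22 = 2750.68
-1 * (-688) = 688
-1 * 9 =-9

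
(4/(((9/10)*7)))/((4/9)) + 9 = 73/7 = 10.43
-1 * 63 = -63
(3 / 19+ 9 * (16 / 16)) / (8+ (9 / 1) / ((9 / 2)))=87 / 95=0.92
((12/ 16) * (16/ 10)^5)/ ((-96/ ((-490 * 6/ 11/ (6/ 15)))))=75264/ 1375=54.74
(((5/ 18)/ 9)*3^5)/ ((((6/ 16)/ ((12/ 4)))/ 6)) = 360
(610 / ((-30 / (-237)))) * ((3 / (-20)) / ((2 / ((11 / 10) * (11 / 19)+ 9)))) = -26470767 / 7600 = -3483.00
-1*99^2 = -9801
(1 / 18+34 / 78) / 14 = 115 / 3276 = 0.04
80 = 80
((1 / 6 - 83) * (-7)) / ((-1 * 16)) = -3479 / 96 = -36.24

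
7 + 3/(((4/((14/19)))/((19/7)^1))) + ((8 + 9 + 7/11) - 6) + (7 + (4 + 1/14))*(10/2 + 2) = 1074/11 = 97.64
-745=-745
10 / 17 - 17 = -279 / 17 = -16.41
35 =35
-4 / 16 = -1 / 4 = -0.25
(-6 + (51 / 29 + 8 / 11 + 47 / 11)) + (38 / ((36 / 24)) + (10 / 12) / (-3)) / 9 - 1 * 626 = -2924305 / 4698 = -622.46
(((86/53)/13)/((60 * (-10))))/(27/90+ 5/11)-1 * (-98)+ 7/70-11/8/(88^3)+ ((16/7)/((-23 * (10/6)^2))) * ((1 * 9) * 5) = 6604517626923283/68447843143680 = 96.49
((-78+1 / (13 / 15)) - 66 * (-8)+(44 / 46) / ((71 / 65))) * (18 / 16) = 86365215 / 169832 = 508.53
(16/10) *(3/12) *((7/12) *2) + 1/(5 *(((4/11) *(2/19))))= 683/120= 5.69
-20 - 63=-83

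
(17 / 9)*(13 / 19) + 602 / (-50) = -45946 / 4275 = -10.75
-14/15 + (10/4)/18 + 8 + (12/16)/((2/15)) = 4619/360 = 12.83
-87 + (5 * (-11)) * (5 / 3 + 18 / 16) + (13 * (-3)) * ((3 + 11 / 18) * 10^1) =-13191 / 8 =-1648.88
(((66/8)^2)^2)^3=1667889514952984961/16777216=99413962063.37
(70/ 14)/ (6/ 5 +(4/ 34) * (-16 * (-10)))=425/ 1702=0.25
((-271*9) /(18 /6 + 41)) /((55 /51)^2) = -6343839 /133100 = -47.66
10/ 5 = 2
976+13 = 989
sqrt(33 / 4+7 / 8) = sqrt(146) / 4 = 3.02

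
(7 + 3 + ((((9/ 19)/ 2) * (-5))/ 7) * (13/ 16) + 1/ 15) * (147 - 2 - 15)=8240453/ 6384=1290.80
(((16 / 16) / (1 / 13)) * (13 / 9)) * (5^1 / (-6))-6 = -1169 / 54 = -21.65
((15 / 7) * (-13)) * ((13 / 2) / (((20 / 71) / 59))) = -2123823 / 56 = -37925.41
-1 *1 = -1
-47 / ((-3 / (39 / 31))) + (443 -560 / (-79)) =1150536 / 2449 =469.80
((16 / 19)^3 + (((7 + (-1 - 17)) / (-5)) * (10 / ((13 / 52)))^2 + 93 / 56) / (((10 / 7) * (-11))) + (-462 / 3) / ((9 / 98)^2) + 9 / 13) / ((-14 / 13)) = 17162.11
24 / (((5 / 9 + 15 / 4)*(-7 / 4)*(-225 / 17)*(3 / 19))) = 41344 / 27125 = 1.52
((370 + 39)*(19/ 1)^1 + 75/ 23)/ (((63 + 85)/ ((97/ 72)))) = 2168047/ 30636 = 70.77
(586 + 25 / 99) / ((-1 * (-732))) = 58039 / 72468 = 0.80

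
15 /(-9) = -5 /3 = -1.67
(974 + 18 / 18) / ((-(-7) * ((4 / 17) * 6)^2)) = 93925 / 1344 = 69.88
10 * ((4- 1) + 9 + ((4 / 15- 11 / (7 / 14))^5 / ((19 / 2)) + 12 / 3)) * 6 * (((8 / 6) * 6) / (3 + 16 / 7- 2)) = -1649500303528448 / 22123125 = -74560004.68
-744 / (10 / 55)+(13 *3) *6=-3858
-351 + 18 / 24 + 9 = -1365 / 4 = -341.25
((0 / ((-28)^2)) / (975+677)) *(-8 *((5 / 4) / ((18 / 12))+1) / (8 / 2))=0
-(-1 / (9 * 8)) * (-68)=-17 / 18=-0.94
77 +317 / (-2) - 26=-215 / 2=-107.50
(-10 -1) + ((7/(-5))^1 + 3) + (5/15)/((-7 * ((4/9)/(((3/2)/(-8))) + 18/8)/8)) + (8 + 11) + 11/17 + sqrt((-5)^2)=142416/7735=18.41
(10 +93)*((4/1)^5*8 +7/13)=10969809/13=843831.46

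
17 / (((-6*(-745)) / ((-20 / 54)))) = -17 / 12069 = -0.00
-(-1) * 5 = 5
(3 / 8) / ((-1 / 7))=-21 / 8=-2.62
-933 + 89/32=-29767/32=-930.22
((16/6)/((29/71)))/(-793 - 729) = -284/66207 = -0.00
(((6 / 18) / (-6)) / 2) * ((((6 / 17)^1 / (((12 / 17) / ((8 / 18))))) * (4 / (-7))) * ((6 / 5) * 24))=32 / 315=0.10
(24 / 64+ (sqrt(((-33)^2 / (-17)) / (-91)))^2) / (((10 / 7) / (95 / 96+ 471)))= 201679261 / 565760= 356.47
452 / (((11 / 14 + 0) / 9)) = 56952 / 11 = 5177.45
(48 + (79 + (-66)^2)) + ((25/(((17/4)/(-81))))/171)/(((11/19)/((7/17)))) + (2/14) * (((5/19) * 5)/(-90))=34102889963/7610526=4481.02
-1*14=-14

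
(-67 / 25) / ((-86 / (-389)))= -26063 / 2150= -12.12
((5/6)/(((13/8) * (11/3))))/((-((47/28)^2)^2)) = -12293120/697794383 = -0.02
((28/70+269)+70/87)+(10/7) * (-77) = 69689/435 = 160.20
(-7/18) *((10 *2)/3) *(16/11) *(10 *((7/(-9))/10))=7840/2673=2.93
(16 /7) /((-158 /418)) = -3344 /553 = -6.05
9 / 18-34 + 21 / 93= -2063 / 62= -33.27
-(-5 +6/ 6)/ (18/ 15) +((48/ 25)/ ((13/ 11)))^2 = 1892602/ 316875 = 5.97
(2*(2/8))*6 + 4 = 7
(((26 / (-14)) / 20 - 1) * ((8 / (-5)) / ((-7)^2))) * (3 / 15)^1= 306 / 42875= 0.01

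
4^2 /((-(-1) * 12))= 4 /3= 1.33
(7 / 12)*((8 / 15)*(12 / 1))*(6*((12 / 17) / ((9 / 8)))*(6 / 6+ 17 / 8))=2240 / 51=43.92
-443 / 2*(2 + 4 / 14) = -3544 / 7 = -506.29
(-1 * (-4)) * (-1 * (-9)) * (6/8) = 27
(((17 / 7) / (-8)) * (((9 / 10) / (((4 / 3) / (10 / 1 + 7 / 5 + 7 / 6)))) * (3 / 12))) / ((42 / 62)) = -0.95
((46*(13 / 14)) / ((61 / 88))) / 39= 2024 / 1281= 1.58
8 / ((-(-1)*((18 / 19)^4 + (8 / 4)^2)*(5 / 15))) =781926 / 156565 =4.99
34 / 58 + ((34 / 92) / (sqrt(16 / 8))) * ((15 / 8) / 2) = 255 * sqrt(2) / 1472 + 17 / 29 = 0.83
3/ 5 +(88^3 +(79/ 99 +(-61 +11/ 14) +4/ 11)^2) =6579025350593/ 9604980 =684959.82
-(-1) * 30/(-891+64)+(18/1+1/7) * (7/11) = 104699/9097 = 11.51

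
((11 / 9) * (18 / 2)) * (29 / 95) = 319 / 95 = 3.36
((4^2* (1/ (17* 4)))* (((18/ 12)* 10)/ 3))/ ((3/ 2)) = 40/ 51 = 0.78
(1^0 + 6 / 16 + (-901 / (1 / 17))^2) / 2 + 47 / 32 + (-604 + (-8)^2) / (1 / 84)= 3752316373 / 32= 117259886.66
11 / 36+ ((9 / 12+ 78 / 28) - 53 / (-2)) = 3823 / 126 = 30.34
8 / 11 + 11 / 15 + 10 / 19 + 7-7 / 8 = 203447 / 25080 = 8.11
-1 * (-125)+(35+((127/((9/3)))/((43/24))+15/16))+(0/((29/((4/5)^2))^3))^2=126981/688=184.57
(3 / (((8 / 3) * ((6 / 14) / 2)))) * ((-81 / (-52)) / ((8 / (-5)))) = -8505 / 1664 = -5.11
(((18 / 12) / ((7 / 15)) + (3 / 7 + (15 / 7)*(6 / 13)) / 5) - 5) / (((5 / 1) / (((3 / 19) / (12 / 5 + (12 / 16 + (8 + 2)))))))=-8202 / 2273635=-0.00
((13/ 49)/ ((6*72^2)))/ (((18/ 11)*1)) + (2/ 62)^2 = 27571151/ 26363812608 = 0.00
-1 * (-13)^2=-169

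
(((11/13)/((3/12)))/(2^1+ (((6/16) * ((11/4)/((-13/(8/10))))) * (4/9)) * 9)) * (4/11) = 160/227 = 0.70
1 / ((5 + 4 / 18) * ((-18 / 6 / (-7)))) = 21 / 47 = 0.45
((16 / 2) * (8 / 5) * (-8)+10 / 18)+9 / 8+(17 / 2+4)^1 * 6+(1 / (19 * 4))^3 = -508059803 / 19753920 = -25.72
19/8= 2.38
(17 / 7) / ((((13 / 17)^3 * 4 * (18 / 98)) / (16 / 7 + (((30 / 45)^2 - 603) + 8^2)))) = -2821756985 / 711828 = -3964.10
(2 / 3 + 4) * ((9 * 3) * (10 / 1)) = 1260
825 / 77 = 75 / 7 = 10.71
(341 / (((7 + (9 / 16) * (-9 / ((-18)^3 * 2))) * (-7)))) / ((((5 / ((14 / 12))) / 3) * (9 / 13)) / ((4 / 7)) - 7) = 20427264 / 15467711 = 1.32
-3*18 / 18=-3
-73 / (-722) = 73 / 722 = 0.10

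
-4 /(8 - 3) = -4 /5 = -0.80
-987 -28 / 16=-3955 / 4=-988.75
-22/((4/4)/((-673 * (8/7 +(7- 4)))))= 61339.14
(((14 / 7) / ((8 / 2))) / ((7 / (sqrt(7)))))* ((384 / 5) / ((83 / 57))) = 9.97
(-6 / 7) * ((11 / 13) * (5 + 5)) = -660 / 91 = -7.25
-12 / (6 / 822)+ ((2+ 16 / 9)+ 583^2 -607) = 337641.78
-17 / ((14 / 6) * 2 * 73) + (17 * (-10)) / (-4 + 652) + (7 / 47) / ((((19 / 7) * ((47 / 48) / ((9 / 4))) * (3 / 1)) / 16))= 2503103549 / 6948886644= 0.36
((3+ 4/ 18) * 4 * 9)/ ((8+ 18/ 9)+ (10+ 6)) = 58/ 13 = 4.46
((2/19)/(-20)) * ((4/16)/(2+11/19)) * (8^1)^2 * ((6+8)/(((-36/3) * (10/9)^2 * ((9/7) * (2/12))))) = 18/125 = 0.14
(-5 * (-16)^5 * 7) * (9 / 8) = 41287680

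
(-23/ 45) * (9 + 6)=-23/ 3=-7.67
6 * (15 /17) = 90 /17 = 5.29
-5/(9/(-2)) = 10/9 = 1.11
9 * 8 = 72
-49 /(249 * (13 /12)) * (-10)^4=-1960000 /1079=-1816.50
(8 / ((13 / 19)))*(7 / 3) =1064 / 39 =27.28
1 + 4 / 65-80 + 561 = 31334 / 65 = 482.06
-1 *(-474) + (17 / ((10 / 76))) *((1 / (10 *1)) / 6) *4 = 36196 / 75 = 482.61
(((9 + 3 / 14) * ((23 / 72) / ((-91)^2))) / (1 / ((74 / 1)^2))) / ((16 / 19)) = 25724879 / 11129664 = 2.31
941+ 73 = 1014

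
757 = 757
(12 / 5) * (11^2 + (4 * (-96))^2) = 1770924 / 5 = 354184.80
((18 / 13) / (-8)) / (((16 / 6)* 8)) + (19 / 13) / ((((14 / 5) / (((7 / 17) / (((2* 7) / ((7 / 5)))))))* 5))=-83 / 21760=-0.00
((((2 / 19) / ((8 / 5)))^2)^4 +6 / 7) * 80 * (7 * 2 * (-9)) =-8640.00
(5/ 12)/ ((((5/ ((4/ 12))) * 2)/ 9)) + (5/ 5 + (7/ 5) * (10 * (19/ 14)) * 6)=921/ 8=115.12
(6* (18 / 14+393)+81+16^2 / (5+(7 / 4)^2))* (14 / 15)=895222 / 387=2313.24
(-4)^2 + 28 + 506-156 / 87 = 15898 / 29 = 548.21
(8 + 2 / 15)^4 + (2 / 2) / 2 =443117537 / 101250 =4376.47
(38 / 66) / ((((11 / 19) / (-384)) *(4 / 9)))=-103968 / 121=-859.24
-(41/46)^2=-1681/2116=-0.79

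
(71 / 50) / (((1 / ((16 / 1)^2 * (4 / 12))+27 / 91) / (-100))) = -3308032 / 7185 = -460.41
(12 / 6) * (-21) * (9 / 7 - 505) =21156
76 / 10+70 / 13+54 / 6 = 1429 / 65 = 21.98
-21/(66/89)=-623/22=-28.32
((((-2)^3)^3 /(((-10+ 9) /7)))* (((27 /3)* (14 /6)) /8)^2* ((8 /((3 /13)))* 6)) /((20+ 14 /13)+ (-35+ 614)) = 66777984 /7801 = 8560.18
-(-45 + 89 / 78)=3421 / 78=43.86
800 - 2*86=628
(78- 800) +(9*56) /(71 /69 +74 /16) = -1975154 /3121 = -632.86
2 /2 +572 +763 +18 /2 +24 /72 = 4036 /3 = 1345.33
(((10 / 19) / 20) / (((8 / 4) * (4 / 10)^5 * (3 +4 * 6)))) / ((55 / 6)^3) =25 / 404624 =0.00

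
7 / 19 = 0.37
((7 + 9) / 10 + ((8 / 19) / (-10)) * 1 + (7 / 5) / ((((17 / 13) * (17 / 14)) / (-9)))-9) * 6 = -2533062 / 27455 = -92.26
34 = 34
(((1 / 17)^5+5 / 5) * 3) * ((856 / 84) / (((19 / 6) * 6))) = 303849612 / 188840981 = 1.61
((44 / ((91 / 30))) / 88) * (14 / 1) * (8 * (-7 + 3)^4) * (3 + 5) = 37809.23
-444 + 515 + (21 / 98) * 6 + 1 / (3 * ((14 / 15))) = 1017 / 14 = 72.64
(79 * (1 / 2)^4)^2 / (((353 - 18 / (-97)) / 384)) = 1816131 / 68518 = 26.51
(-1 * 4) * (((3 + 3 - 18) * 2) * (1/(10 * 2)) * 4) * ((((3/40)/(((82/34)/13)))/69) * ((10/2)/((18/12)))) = 1768/4715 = 0.37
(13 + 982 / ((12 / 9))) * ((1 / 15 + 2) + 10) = 271319 / 30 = 9043.97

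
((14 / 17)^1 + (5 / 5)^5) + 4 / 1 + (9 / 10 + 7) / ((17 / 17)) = 2333 / 170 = 13.72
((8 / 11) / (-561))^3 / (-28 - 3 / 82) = 41984 / 540263478547089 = 0.00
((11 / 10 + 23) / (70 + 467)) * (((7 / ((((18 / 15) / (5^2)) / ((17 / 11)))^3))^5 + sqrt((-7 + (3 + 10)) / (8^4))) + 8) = 241 * sqrt(6) / 343680 + 329527192623141878639819172270627112587370043658671947603 / 10547106195993634678976154501120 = 31243374865070975791538690.00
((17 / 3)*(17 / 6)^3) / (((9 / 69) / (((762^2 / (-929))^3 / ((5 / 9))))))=-1741003316484052165992 / 4008825445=-434292622707.11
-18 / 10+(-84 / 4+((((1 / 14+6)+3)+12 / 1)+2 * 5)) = 579 / 70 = 8.27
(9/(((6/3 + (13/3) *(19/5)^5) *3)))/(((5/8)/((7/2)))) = 157500/32208037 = 0.00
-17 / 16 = -1.06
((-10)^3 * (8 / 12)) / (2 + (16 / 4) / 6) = -250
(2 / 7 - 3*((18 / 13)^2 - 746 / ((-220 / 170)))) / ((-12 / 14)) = 22575335 / 11154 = 2023.97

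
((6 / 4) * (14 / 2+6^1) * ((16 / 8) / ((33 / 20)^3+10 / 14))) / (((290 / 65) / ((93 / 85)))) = 264045600 / 143738587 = 1.84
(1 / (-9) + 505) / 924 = 1136 / 2079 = 0.55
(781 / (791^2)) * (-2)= -1562 / 625681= -0.00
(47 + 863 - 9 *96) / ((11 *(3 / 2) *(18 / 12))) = 1.86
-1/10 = -0.10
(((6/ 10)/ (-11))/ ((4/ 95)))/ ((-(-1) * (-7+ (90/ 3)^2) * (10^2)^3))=-3/ 2068000000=-0.00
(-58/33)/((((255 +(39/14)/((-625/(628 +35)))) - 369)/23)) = 11672500/33770781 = 0.35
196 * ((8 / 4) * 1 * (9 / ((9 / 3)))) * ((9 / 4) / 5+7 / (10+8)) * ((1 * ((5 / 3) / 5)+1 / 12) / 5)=7399 / 90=82.21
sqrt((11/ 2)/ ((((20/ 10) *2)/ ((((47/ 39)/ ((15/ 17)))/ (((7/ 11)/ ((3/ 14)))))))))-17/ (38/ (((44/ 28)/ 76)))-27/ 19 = -28915/ 20216 + 11 *sqrt(155805)/ 5460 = -0.64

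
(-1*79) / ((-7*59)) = 79 / 413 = 0.19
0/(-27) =0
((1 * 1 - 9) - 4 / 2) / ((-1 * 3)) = 10 / 3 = 3.33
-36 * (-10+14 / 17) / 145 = 5616 / 2465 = 2.28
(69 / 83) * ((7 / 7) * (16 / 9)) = 368 / 249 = 1.48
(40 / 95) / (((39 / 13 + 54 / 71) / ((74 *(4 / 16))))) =10508 / 5073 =2.07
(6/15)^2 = 4/25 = 0.16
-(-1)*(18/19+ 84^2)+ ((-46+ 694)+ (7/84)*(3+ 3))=292807/38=7705.45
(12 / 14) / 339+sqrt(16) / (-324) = -629 / 64071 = -0.01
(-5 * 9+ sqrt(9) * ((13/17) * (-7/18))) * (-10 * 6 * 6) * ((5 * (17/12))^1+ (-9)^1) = -538315/17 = -31665.59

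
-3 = -3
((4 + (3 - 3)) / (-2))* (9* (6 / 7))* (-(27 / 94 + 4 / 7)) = 30510 / 2303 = 13.25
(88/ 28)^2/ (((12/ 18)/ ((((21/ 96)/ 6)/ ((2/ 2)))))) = 121/ 224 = 0.54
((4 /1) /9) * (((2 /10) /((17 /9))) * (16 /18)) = 0.04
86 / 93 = 0.92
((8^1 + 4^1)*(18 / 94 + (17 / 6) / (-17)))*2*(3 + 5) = 224 / 47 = 4.77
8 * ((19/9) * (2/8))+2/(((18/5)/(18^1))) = 128/9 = 14.22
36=36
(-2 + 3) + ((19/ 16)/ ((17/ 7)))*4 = 2.96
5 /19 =0.26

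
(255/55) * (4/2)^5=1632/11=148.36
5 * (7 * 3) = 105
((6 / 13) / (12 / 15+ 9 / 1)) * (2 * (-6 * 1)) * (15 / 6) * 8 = -7200 / 637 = -11.30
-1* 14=-14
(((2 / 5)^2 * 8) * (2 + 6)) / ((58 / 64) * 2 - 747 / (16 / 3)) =-1024 / 13825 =-0.07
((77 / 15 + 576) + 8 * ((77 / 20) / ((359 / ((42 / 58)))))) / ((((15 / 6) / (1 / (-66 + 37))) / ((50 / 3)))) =-133.61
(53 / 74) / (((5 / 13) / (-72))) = -24804 / 185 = -134.08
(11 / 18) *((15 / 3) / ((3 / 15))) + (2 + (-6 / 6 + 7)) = 419 / 18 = 23.28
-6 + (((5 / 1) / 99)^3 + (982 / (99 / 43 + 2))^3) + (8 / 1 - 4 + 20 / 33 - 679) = 73050057740298803374 / 6143569405875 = 11890491.16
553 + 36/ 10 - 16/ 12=8329/ 15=555.27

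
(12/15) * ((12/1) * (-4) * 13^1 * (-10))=4992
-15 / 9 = -5 / 3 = -1.67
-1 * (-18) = 18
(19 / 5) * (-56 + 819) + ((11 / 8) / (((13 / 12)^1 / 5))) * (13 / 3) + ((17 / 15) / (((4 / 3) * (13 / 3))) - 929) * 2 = 69504 / 65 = 1069.29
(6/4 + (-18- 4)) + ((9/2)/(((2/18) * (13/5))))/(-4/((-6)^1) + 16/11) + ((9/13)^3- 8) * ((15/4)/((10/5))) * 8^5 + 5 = -28982732801/61516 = -471141.37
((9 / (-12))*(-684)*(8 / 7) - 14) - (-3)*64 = 5350 / 7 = 764.29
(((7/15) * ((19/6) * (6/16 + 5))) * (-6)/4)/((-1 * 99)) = 5719/47520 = 0.12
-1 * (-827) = 827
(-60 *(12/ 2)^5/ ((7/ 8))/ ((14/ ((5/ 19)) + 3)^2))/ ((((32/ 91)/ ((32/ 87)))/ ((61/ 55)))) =-4933094400/ 25188559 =-195.85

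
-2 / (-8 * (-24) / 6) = -0.06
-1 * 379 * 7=-2653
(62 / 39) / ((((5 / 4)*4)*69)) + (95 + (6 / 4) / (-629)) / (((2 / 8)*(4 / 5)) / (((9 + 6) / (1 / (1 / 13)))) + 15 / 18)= 120603390073 / 1277942445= 94.37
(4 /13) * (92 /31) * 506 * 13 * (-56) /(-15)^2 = -10427648 /6975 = -1495.00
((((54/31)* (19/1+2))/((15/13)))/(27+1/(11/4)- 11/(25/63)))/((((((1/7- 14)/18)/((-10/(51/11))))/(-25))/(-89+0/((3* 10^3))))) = -28349392500/51119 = -554576.43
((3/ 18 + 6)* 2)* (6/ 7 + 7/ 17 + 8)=40811/ 357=114.32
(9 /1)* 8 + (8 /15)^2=72.28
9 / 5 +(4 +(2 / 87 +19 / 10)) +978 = 857579 / 870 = 985.72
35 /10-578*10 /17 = -673 /2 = -336.50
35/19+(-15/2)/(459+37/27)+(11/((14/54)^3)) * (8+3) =225048211907/32402524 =6945.39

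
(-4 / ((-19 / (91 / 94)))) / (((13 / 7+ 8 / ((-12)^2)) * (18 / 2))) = 2548 / 215213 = 0.01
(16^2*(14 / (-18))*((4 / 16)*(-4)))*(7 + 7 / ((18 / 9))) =6272 / 3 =2090.67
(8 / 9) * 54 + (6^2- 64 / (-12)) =268 / 3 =89.33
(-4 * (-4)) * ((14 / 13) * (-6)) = -1344 / 13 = -103.38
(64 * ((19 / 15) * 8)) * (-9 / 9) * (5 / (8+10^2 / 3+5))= -9728 / 139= -69.99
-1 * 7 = -7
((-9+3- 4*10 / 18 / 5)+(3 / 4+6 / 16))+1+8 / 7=-1601 / 504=-3.18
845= 845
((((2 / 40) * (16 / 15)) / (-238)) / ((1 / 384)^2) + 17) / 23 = -47729 / 68425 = -0.70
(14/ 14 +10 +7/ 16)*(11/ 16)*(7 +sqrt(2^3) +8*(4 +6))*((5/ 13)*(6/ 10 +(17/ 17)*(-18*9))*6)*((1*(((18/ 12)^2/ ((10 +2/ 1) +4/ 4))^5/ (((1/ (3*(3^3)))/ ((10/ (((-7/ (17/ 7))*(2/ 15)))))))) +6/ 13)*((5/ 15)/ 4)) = -353351517036962697/ 124001263812608 - 4061511690080031*sqrt(2)/ 62000631906304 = -2942.22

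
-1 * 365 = -365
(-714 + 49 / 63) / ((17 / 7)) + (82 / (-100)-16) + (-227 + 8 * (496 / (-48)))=-4744273 / 7650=-620.17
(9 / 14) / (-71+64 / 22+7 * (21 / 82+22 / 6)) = -12177 / 769643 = -0.02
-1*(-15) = 15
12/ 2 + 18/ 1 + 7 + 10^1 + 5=46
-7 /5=-1.40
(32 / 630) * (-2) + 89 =28003 / 315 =88.90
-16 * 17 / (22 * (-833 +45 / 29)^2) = -14297 / 799409248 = -0.00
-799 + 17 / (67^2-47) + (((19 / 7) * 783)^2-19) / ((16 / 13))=3194451152791 / 870632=3669117.55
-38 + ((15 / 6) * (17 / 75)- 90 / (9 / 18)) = -6523 / 30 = -217.43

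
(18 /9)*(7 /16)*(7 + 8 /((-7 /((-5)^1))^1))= 89 /8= 11.12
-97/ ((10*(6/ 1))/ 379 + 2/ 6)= -110289/ 559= -197.30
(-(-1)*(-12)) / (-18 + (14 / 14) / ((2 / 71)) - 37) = 8 / 13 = 0.62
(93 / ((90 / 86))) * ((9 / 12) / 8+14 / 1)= 601183 / 480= 1252.46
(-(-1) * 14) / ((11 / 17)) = 238 / 11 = 21.64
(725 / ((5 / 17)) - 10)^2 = 6027025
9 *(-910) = -8190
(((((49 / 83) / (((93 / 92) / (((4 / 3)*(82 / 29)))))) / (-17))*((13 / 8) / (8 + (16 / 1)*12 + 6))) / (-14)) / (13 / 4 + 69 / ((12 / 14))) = 343252 / 393922916505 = 0.00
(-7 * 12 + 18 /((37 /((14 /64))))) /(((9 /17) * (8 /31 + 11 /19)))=-9750895 /51504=-189.32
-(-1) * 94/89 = 94/89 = 1.06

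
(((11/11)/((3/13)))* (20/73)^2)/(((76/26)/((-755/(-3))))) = 25519000/911259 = 28.00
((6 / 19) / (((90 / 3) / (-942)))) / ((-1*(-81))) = -314 / 2565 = -0.12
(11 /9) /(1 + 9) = 11 /90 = 0.12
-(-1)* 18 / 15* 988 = 5928 / 5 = 1185.60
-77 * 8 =-616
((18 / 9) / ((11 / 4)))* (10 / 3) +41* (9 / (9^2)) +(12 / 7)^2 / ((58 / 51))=1345439 / 140679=9.56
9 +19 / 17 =10.12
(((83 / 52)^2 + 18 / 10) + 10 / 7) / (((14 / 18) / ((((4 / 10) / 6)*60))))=4920003 / 165620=29.71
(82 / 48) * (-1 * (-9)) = 123 / 8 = 15.38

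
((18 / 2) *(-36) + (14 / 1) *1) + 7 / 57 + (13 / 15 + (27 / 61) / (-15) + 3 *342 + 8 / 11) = 45748973 / 63745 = 717.69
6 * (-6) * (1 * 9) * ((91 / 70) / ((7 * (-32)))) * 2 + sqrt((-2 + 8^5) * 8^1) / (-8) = 1053 / 280-sqrt(16383) / 2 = -60.24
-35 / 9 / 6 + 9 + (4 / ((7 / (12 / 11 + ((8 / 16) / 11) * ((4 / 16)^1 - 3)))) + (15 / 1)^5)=1578759136 / 2079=759383.90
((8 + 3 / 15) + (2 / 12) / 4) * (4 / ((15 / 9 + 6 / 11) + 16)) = 10879 / 6010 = 1.81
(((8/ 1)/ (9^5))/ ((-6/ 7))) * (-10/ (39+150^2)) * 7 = 1960/ 3992716233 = 0.00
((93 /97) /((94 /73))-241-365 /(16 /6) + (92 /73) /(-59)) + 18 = -56417324359 /157084904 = -359.15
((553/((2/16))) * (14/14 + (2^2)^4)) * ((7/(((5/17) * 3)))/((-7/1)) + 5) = 65944144/15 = 4396276.27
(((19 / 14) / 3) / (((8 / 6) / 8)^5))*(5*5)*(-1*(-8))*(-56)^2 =2206310400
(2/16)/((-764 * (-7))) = 1/42784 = 0.00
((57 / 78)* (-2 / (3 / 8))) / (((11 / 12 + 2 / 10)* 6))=-1520 / 2613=-0.58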